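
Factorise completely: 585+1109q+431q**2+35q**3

(5q+13)(7q+5)(q+9)

Among the possible rational roots, q = -9 is a root, so (q+9) is a factor; dividing leaves 35q**2+116q+65.
The remaining quadratic factors as (5q+13)(7q+5).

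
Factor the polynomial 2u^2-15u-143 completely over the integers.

(2u+11)(u-13)

Need a pair with product 2·(-143) = -286 and sum -15: that's 11 and -26.
Split the middle term: 2u^2+11u - 26u-143 = u(2u+11) - 13(2u+11).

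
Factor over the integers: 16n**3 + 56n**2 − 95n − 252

Among the possible rational roots, n = −7/4 is a root, so (4n + 7) is a factor; dividing leaves 4n**2 + 7n − 36.
The remaining quadratic factors as (n + 4)(4n − 9).

(4n + 7)(4n − 9)(n + 4)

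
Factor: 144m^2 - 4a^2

4(6m - a)(6m + a)

Every term has a factor of 4. Then 36m^2 - a^2 = (6m)² − (a)².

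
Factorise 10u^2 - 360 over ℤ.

Factor out 10, leaving u^2 - 36, which is a difference of two squares.

10(u + 6)(u - 6)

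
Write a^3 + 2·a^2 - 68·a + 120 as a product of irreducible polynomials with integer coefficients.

Trying the rational-root candidates, a = 2 is a root, so (a - 2) divides it; the quotient is a^2 + 4·a - 60.
The remaining quadratic factors as (a - 6)(a + 10).

(a + 10)·(a - 2)·(a - 6)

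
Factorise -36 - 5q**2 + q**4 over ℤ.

(q + 3)(q - 3)(q**2 + 4)

Substitute u = q**2 to get a quadratic in u, then factor.
q**2 + 4 is irreducible over ℤ (sum of squares).
q**2 - 9 is a difference of squares.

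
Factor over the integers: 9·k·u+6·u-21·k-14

Group as (9·k·u-21·k) + (6·u-14) = 3·k·(3·u-7) + 2·(3·u-7).
Both groups share the factor (3·u-7).

(3·k+2)·(3·u-7)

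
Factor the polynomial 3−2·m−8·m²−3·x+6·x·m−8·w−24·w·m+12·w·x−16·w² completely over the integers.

Group: −4·w·(4·w−3·x+4·m+3) + (−2·m+1)·(4·w−3·x+4·m+3); both groups contain (4·w−3·x+4·m+3).

−(4·w+2·m−1)·(4·w−3·x+4·m+3)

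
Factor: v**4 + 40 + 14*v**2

Substitute u = v**2 to get a quadratic in u, then factor.
v**2 + 10 is irreducible over ℤ (always positive, so no real roots).
v**2 + 4 is irreducible over ℤ (sum of squares).

(v**2 + 10)*(v**2 + 4)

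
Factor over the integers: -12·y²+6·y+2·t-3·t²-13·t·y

-(3·t+4·y-2)·(t+3·y)

Group: -t·(3·t+4·y-2) - 3·y·(3·t+4·y-2); both groups contain (3·t+4·y-2).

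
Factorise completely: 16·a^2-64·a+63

Need a pair with product 16·63 = 1008 and sum -64: that's -36 and -28.
Split the middle term: 16·a^2-36·a - 28·a+63 = 4·a·(4·a-9) - 7·(4·a-9).

(4·a-7)·(4·a-9)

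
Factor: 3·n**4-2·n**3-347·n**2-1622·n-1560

(3·n+4)·(n+5)·(n+6)·(n-13)

Among the possible rational roots, n = -5 is a root, giving the factor (n+5) and quotient 3·n**3-17·n**2-262·n-312.
Continuing, n = 13 is a root, so (n-13) divides it; the quotient is 3·n**2+22·n+24.
The remaining quadratic factors as (3·n+4)(n+6).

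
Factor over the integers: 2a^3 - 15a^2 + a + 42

Testing divisors of the constant over divisors of the leading coefficient, a = 2 is a root, so (a - 2) is a factor; dividing leaves 2a^2 - 11a - 21.
The remaining quadratic factors as (2a + 3)(a - 7).

(2a + 3)(a - 2)(a - 7)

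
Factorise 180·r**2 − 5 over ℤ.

5·(6·r + 1)·(6·r − 1)

Pull out the common factor 5; 36·r**2 − 1 is a difference of squares.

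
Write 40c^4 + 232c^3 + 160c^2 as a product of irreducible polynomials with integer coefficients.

8c^2(5c + 4)(c + 5)

Pull out the common factor 8c^2, then factor the remaining trinomial.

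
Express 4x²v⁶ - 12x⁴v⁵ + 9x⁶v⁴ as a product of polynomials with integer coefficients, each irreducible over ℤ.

v⁴x²(3x² - 2v)²

Factor out x²v⁴ first: what remains is 9x⁴ - 12x²v + 4v².
Recognize a perfect-square trinomial with the parts 2v and 3x².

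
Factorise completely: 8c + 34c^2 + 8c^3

2c(4c + 1)(c + 4)

Pull out the common factor 2c, then factor the remaining trinomial.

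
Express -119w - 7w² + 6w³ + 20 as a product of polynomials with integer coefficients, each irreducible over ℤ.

(6w - 1)(w + 4)(w - 5)

Trying the rational-root candidates, w = -4 is a root, so (w + 4) divides it; the quotient is 6w² - 31w + 5.
The remaining quadratic factors as (w - 5)(6w - 1).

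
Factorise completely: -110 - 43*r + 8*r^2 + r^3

Testing divisors of the constant over divisors of the leading coefficient, r = -11 is a root, giving the factor (r + 11) and quotient r^2 - 3*r - 10.
The remaining quadratic factors as (r - 5)(r + 2).

(r + 11)*(r + 2)*(r - 5)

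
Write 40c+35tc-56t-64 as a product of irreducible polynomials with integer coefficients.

Group as (35tc-56t) + (40c-64) = 7t(5c-8) + 8(5c-8).
Both groups share the factor (5c-8).

(5c-8)(7t+8)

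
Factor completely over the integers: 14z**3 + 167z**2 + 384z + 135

(2z + 5)(7z + 3)(z + 9)

By the rational root theorem, z = -3/7 is a root, giving the factor (7z + 3) and quotient 2z**2 + 23z + 45.
The remaining quadratic factors as (z + 9)(2z + 5).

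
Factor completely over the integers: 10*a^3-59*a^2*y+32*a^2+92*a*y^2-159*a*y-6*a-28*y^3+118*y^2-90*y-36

(2*a-7*y-2)*(5*a-2*y+6)*(a-2*y+3)

Group: 2*a*(5*a^2-12*a*y+21*a+4*y^2-18*y+18) + (-7*y-2)*(5*a^2-12*a*y+21*a+4*y^2-18*y+18); both groups contain (5*a^2-12*a*y+21*a+4*y^2-18*y+18), so (2*a-7*y-2) is a factor with cofactor 5*a^2-12*a*y+21*a+4*y^2-18*y+18.
The cofactor groups again: 5*a^2-12*a*y+21*a+4*y^2-18*y+18 = 5*a*(a-2*y+3) + (-2*y+6)*(a-2*y+3); both groups contain (a-2*y+3), giving (5*a-2*y+6)*(a-2*y+3).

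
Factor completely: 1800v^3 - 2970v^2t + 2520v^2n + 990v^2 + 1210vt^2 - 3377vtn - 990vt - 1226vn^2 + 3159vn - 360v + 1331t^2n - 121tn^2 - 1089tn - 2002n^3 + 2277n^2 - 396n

(15v - 11t - 13n + 12)(10v + 11n)(12v - 11t + 14n - 3)

Group: 12v(150v^2 - 110vt + 35vn + 120v - 121tn - 143n^2 + 132n) + (-11t + 14n - 3)(150v^2 - 110vt + 35vn + 120v - 121tn - 143n^2 + 132n); both groups contain (150v^2 - 110vt + 35vn + 120v - 121tn - 143n^2 + 132n), so (12v - 11t + 14n - 3) is a factor with cofactor 150v^2 - 110vt + 35vn + 120v - 121tn - 143n^2 + 132n.
The cofactor groups again: 150v^2 - 110vt + 35vn + 120v - 121tn - 143n^2 + 132n = 10v(15v - 11t - 13n + 12) + 11n(15v - 11t - 13n + 12); both groups contain (15v - 11t - 13n + 12), giving (10v + 11n)(15v - 11t - 13n + 12).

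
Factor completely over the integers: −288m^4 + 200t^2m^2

Factor out 8m^2, leaving 25t^2 − 36m^2, which is a difference of two squares.

8m^2(5t − 6m)(5t + 6m)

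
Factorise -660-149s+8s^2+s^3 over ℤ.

(s+15)(s+4)(s-11)

Among the possible rational roots, s = -4 is a root, so (s+4) is a factor; dividing leaves s^2+4s-165.
The remaining quadratic factors as (s-11)(s+15).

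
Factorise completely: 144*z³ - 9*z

Factor out 9*z, leaving 16*z² - 1, which is a difference of two squares.

9*z*(4*z + 1)*(4*z - 1)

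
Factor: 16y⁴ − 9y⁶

−y⁴(3y + 4)(3y − 4)

Factor out y⁴ first: what remains is −9y² + 16.
Recognize a difference of squares with the parts 4 and 3y.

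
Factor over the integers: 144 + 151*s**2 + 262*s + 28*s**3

Among the possible rational roots, s = −9/4 is a root, so (4*s + 9) is a factor; dividing leaves 7*s**2 + 22*s + 16.
The remaining quadratic factors as (s + 2)(7*s + 8).

(4*s + 9)*(7*s + 8)*(s + 2)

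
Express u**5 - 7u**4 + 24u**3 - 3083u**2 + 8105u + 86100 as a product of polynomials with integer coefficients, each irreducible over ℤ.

(u + 4)(u - 15)(u - 7)(u**2 + 11u + 205)

Testing divisors of the constant over divisors of the leading coefficient, u = 7 is a root, so (u - 7) is a factor; dividing leaves u**4 + 24u**2 - 2915u - 12300.
Next, u = 15 is a root, so (u - 15) is a factor; dividing leaves u**3 + 15u**2 + 249u + 820.
Continuing, u = -4 is a root, so (u + 4) divides it; the quotient is u**2 + 11u + 205.
The quadratic u**2 + 11u + 205 has discriminant -699 < 0 and is irreducible over ℤ.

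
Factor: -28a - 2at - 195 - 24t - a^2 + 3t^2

-(a + 3t + 15)(a - t + 13)

Group: -a(a + 3t + 15) + (t - 13)(a + 3t + 15); both groups contain (a + 3t + 15).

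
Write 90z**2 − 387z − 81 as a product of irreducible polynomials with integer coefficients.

9(2z − 9)(5z + 1)

Pull out the common factor 9, then factor the remaining trinomial.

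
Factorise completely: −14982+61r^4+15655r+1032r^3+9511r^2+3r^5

Testing divisors of the constant over divisors of the leading coefficient, r = −3 is a root, so (r+3) is a factor; dividing leaves 3r^4+52r^3+876r^2+6883r−4994.
Then r = −11 is a root, giving the factor (r+11) and quotient 3r^3+19r^2+667r−454.
Continuing, r = 2/3 is a root, so (3r−2) is a factor; dividing leaves r^2+7r+227.
The quadratic r^2+7r+227 has discriminant −859 < 0 and is irreducible over ℤ.

(3r−2)(r+11)(r+3)(r^2+7r+227)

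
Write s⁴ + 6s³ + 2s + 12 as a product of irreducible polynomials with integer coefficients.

Group as (s⁴ + 2s) + (6s³ + 12) = s(s³ + 2) + 6(s³ + 2).
Both groups share the factor (s³ + 2).

(s + 6)(s³ + 2)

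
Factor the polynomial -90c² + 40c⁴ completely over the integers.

Every term has a factor of 10c². Then 4c² - 9 = (2c)² − (3)².

10c²(2c + 3)(2c - 3)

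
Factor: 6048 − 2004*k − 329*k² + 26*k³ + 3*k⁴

(3*k − 7)*(k + 12)*(k + 8)*(k − 9)

By the rational root theorem, k = 9 is a root, so (k − 9) divides it; the quotient is 3*k³ + 53*k² + 148*k − 672.
Continuing, k = 7/3 is a root, so (3*k − 7) divides it; the quotient is k² + 20*k + 96.
The remaining quadratic factors as (k + 12)(k + 8).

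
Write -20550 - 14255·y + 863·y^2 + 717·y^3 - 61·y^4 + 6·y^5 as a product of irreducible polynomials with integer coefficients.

(2·y + 3)·(3·y + 10)·(y - 5)·(y^2 - 10·y + 137)

By the rational root theorem, y = -3/2 is a root, so (2·y + 3) is a factor; dividing leaves 3·y^4 - 35·y^3 + 411·y^2 - 185·y - 6850.
Next, y = -10/3 is a root, so (3·y + 10) divides it; the quotient is y^3 - 15·y^2 + 187·y - 685.
Then y = 5 is a root, so (y - 5) divides it; the quotient is y^2 - 10·y + 137.
The quadratic y^2 - 10·y + 137 has discriminant -448 < 0 and is irreducible over ℤ.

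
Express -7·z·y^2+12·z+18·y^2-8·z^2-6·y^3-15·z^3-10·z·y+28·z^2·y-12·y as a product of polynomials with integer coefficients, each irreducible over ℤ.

Group: 5·z·(-3·z^2+2·z·y+2·z+y^2-2·y) + (-6·y+6)·(-3·z^2+2·z·y+2·z+y^2-2·y); both groups contain (-3·z^2+2·z·y+2·z+y^2-2·y), so (5·z-6·y+6) is a factor with cofactor -3·z^2+2·z·y+2·z+y^2-2·y.
The cofactor groups again: -3·z^2+2·z·y+2·z+y^2-2·y = -3·z·(z-y) + (-y+2)·(z-y); both groups contain (z-y), giving -(3·z+y-2)·(z-y).

-(5·z-6·y+6)·(z-y)·(3·z+y-2)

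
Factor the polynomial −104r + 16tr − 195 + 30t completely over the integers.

Group as (16tr + 30t) + (−104r − 195) = 2t(8r + 15) − 13(8r + 15).
Both groups share the factor (8r + 15).

(2t − 13)(8r + 15)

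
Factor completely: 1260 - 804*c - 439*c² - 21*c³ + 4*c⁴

(4*c + 15)*(c + 6)*(c - 1)*(c - 14)

Testing divisors of the constant over divisors of the leading coefficient, c = -6 is a root, so (c + 6) is a factor; dividing leaves 4*c³ - 45*c² - 169*c + 210.
Next, c = -15/4 is a root, giving the factor (4*c + 15) and quotient c² - 15*c + 14.
The remaining quadratic factors as (c - 14)(c - 1).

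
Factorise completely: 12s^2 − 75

3(2s + 5)(2s − 5)

Every term has a factor of 3. Then 4s^2 − 25 = (2s)² − (5)².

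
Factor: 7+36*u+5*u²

(5*u+1)*(u+7)

Need a pair with product 5·7 = 35 and sum 36: that's 1 and 35.
Split the middle term: 5*u²+u + 35*u+7 = u*(5*u+1) + 7*(5*u+1).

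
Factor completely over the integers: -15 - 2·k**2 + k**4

(k**2 + 3)·(k**2 - 5)

Substitute u = k**2 to get a quadratic in u, then factor.
k**2 + 3 is irreducible over ℤ (always positive, so no real roots).
k**2 - 5 is irreducible over ℤ (5 is not a perfect square).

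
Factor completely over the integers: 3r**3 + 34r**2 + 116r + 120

(3r + 10)(r + 2)(r + 6)

Among the possible rational roots, r = −10/3 is a root, so (3r + 10) divides it; the quotient is r**2 + 8r + 12.
The remaining quadratic factors as (r + 6)(r + 2).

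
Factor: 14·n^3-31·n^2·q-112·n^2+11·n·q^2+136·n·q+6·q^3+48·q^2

(2·n-3·q)·(7·n+2·q)·(n-q-8)

Group: 7·n·(2·n^2-5·n·q-16·n+3·q^2+24·q) + 2·q·(2·n^2-5·n·q-16·n+3·q^2+24·q); both groups contain (2·n^2-5·n·q-16·n+3·q^2+24·q), so (7·n+2·q) is a factor with cofactor 2·n^2-5·n·q-16·n+3·q^2+24·q.
The cofactor groups again: 2·n^2-5·n·q-16·n+3·q^2+24·q = 2·n·(n-q-8) - 3·q·(n-q-8); both groups contain (n-q-8), giving (2·n-3·q)·(n-q-8).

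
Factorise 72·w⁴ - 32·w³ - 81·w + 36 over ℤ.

(9·w - 4)·(8·w³ - 9)

Group as (72·w⁴ - 81·w) + (-32·w³ + 36) = 9·w·(8·w³ - 9) - 4·(8·w³ - 9).
Both groups share the factor (8·w³ - 9).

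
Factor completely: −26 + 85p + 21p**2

Need a pair with product 21·(−26) = −546 and sum 85: that's 91 and −6.
Split the middle term: 21p**2 + 91p − 6p − 26 = 7p(3p + 13) − 2(3p + 13).

(3p + 13)(7p − 2)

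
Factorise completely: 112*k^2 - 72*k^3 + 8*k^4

Pull out the common factor 8*k^2, then factor the remaining trinomial.

8*k^2*(k - 2)*(k - 7)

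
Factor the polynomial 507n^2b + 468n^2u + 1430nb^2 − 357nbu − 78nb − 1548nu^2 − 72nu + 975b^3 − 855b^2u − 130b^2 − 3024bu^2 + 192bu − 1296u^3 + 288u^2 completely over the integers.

Group: 3n(169nb + 156nu + 195b^2 + 297bu − 26b + 108u^2 − 24u) + (5b − 12u)(169nb + 156nu + 195b^2 + 297bu − 26b + 108u^2 − 24u); both groups contain (169nb + 156nu + 195b^2 + 297bu − 26b + 108u^2 − 24u), so (3n + 5b − 12u) is a factor with cofactor 169nb + 156nu + 195b^2 + 297bu − 26b + 108u^2 − 24u.
The cofactor groups again: 169nb + 156nu + 195b^2 + 297bu − 26b + 108u^2 − 24u = 13n(13b + 12u) + (15b + 9u − 2)(13b + 12u); both groups contain (13b + 12u), giving (13n + 15b + 9u − 2)(13b + 12u).

(13b + 12u)(13n + 15b + 9u − 2)(3n + 5b − 12u)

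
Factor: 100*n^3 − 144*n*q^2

Factor out 4*n, leaving 25*n^2 − 36*q^2, which is a difference of two squares.

4*n*(5*n + 6*q)*(5*n − 6*q)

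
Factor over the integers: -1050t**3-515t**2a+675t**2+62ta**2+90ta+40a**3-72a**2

Group: 14t(-75t**2-10ta+8a**2) + (5a-9)(-75t**2-10ta+8a**2); both groups contain (-75t**2-10ta+8a**2), so (14t+5a-9) is a factor with cofactor -75t**2-10ta+8a**2.
The cofactor groups again: -75t**2-10ta+8a**2 = -15t(5t+2a) + 4a(5t+2a); both groups contain (5t+2a), giving -(15t-4a)(5t+2a).

-(15t-4a)(5t+2a)(14t+5a-9)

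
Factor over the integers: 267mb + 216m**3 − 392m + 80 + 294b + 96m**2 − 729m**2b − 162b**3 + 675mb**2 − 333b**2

(8m − 3b − 8)(3m − 6b + 5)(9m − 9b − 2)

Group: 8m(27m**2 − 81mb + 39m + 54b**2 − 33b − 10) + (−3b − 8)(27m**2 − 81mb + 39m + 54b**2 − 33b − 10); both groups contain (27m**2 − 81mb + 39m + 54b**2 − 33b − 10), so (8m − 3b − 8) is a factor with cofactor 27m**2 − 81mb + 39m + 54b**2 − 33b − 10.
The cofactor groups again: 27m**2 − 81mb + 39m + 54b**2 − 33b − 10 = 9m(3m − 6b + 5) + (−9b − 2)(3m − 6b + 5); both groups contain (3m − 6b + 5), giving (9m − 9b − 2)(3m − 6b + 5).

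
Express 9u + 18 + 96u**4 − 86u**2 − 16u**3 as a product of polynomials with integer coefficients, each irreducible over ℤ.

(2u + 1)(3u − 2)(4u + 3)(4u − 3)

Testing divisors of the constant over divisors of the leading coefficient, u = −1/2 is a root, so (2u + 1) divides it; the quotient is 48u**3 − 32u**2 − 27u + 18.
Continuing, u = −3/4 is a root, so (4u + 3) is a factor; dividing leaves 12u**2 − 17u + 6.
The remaining quadratic factors as (4u − 3)(3u − 2).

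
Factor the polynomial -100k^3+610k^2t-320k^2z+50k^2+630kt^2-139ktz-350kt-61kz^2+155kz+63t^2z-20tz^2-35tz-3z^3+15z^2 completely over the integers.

Group: 10k(-10k^2+61kt-31kz+5k+63t^2-20tz-35t-3z^2+15z) + z(-10k^2+61kt-31kz+5k+63t^2-20tz-35t-3z^2+15z); both groups contain (-10k^2+61kt-31kz+5k+63t^2-20tz-35t-3z^2+15z), so (10k+z) is a factor with cofactor -10k^2+61kt-31kz+5k+63t^2-20tz-35t-3z^2+15z.
The cofactor groups again: -10k^2+61kt-31kz+5k+63t^2-20tz-35t-3z^2+15z = -k(10k+9t+z-5) + (7t-3z)(10k+9t+z-5); both groups contain (10k+9t+z-5), giving -(k-7t+3z)(10k+9t+z-5).

-(10k+9t+z-5)(10k+z)(k-7t+3z)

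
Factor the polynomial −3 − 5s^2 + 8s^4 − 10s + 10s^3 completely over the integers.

By the rational root theorem, s = −1/2 is a root, giving the factor (2s + 1) and quotient 4s^3 + 3s^2 − 4s − 3.
Continuing, s = −1 is a root, so (s + 1) is a factor; dividing leaves 4s^2 − s − 3.
The remaining quadratic factors as (4s + 3)(s − 1).

(2s + 1)(4s + 3)(s + 1)(s − 1)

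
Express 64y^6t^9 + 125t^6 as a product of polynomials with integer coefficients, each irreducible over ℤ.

t^6(4y^2t + 5)(16y^4t^2 - 20y^2t + 25)

Every term has a factor of t^6; factoring it out leaves 64y^6t^3 + 125.
Recognize a sum of cubes with the parts 5 and 4y^2t.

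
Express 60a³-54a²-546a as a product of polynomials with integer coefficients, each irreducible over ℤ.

6a(2a-7)(5a+13)

Pull out the common factor 6a, then factor the remaining trinomial.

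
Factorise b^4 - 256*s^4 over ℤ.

Write as (b^2)² − (16*s^2)², then factor b^2 - 16*s^2 once more.

(b + 4*s)*(b - 4*s)*(b^2 + 16*s^2)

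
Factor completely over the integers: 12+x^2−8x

(x−2)(x−6)

Two integers with product 12 and sum −8 are −2 and −6.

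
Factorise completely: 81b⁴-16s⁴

(3b+2s)(3b-2s)(9b²+4s²)

(3b)⁴ − (2s)⁴ = ((3b)² − (2s)²)((3b)² + (2s)²); the first factor splits again, the second (9b²+4s²) is irreducible.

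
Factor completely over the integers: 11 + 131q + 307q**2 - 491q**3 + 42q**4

(6q + 1)(7q + 1)(q - 1)(q - 11)

Trying the rational-root candidates, q = 11 is a root, so (q - 11) divides it; the quotient is 42q**3 - 29q**2 - 12q - 1.
Then q = -1/7 is a root, giving the factor (7q + 1) and quotient 6q**2 - 5q - 1.
The remaining quadratic factors as (q - 1)(6q + 1).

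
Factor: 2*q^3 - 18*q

Pull out the common factor 2*q; q^2 - 9 is a difference of squares.

2*q*(q + 3)*(q - 3)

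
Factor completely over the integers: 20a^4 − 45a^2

Factor out 5a^2, leaving 4a^2 − 9, which is a difference of two squares.

5a^2(2a + 3)(2a − 3)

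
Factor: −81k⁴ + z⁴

(z − 3k)(z + 3k)(z² + 9k²)

Write as (z²)² − (9k²)², then factor z² − 9k² once more.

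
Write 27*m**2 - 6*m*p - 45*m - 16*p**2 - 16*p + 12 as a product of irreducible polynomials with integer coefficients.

Group: 3*m*(9*m - 8*p - 12) + (2*p - 1)*(9*m - 8*p - 12); both groups contain (9*m - 8*p - 12).

(3*m + 2*p - 1)*(9*m - 8*p - 12)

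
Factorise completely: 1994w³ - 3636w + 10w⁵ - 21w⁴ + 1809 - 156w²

By the rational root theorem, w = 1 is a root, giving the factor (w - 1) and quotient 10w⁴ - 11w³ + 1983w² + 1827w - 1809.
Continuing, w = -3/2 is a root, so (2w + 3) is a factor; dividing leaves 5w³ - 13w² + 1011w - 603.
Next, w = 3/5 is a root, giving the factor (5w - 3) and quotient w² - 2w + 201.
The quadratic w² - 2w + 201 has discriminant -800 < 0 and is irreducible over ℤ.

(2w + 3)(5w - 3)(w - 1)(w² - 2w + 201)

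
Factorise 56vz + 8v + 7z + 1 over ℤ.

Group as (56vz + 8v) + (7z + 1) = 8v(7z + 1) + (7z + 1).
Both groups share the factor (7z + 1).

(7z + 1)(8v + 1)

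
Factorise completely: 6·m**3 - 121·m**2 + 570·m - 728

(6·m - 13)·(m - 14)·(m - 4)

By the rational root theorem, m = 14 is a root, so (m - 14) is a factor; dividing leaves 6·m**2 - 37·m + 52.
The remaining quadratic factors as (6·m - 13)(m - 4).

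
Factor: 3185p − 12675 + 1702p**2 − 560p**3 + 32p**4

Trying the rational-root candidates, p = 13 is a root, so (p − 13) is a factor; dividing leaves 32p**3 − 144p**2 − 170p + 975.
Continuing, p = 15/4 is a root, giving the factor (4p − 15) and quotient 8p**2 − 6p − 65.
The remaining quadratic factors as (2p + 5)(4p − 13).

(2p + 5)(4p − 13)(4p − 15)(p − 13)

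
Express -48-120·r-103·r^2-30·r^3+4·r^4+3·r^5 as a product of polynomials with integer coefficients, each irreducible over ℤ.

(3·r+4)·(r+1)·(r-4)·(r^2+3·r+3)

Trying the rational-root candidates, r = -4/3 is a root, so (3·r+4) divides it; the quotient is r^4-10·r^2-21·r-12.
Continuing, r = 4 is a root, so (r-4) is a factor; dividing leaves r^3+4·r^2+6·r+3.
Continuing, r = -1 is a root, giving the factor (r+1) and quotient r^2+3·r+3.
The quadratic r^2+3·r+3 has discriminant -3 < 0 and is irreducible over ℤ.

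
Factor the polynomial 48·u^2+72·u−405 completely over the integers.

3·(4·u+15)·(4·u−9)

Pull out the common factor 3, then factor the remaining trinomial.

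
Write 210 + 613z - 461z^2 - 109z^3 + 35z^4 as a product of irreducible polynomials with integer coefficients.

(5z - 7)(7z + 2)(z + 3)(z - 5)

Trying the rational-root candidates, z = 7/5 is a root, so (5z - 7) is a factor; dividing leaves 7z^3 - 12z^2 - 109z - 30.
Next, z = 5 is a root, giving the factor (z - 5) and quotient 7z^2 + 23z + 6.
The remaining quadratic factors as (z + 3)(7z + 2).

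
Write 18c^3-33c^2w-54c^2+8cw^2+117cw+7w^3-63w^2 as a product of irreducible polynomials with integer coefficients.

(3c+w-9)(6c-7w)(c-w)

Group: c(18c^2-15cw-54c-7w^2+63w) - w(18c^2-15cw-54c-7w^2+63w); both groups contain (18c^2-15cw-54c-7w^2+63w), so (c-w) is a factor with cofactor 18c^2-15cw-54c-7w^2+63w.
The cofactor groups again: 18c^2-15cw-54c-7w^2+63w = 3c(6c-7w) + (w-9)(6c-7w); both groups contain (6c-7w), giving (3c+w-9)(6c-7w).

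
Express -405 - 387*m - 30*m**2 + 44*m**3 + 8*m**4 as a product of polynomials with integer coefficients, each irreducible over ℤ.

Testing divisors of the constant over divisors of the leading coefficient, m = -5/2 is a root, giving the factor (2*m + 5) and quotient 4*m**3 + 12*m**2 - 45*m - 81.
Next, m = -9/2 is a root, so (2*m + 9) divides it; the quotient is 2*m**2 - 3*m - 9.
The remaining quadratic factors as (m - 3)(2*m + 3).

(2*m + 3)*(2*m + 5)*(2*m + 9)*(m - 3)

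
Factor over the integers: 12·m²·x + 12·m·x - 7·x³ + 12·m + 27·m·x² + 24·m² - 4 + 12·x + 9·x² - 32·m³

-(4·m - x + 2)·(8·m + 7·x - 2)·(m - x - 1)

Group: 4·m·(-8·m² + m·x + 10·m + 7·x² + 5·x - 2) + (-x + 2)·(-8·m² + m·x + 10·m + 7·x² + 5·x - 2); both groups contain (-8·m² + m·x + 10·m + 7·x² + 5·x - 2), so (4·m - x + 2) is a factor with cofactor -8·m² + m·x + 10·m + 7·x² + 5·x - 2.
The cofactor groups again: -8·m² + m·x + 10·m + 7·x² + 5·x - 2 = -m·(8·m + 7·x - 2) + (x + 1)·(8·m + 7·x - 2); both groups contain (8·m + 7·x - 2), giving -(m - x - 1)·(8·m + 7·x - 2).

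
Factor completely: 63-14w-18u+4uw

Group as (4uw-18u) + (-14w+63) = 2u(2w-9) - 7(2w-9).
Both groups share the factor (2w-9).

(2u-7)(2w-9)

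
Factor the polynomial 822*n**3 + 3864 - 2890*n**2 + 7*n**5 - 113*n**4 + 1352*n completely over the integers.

Among the possible rational roots, n = -6/7 is a root, so (7*n + 6) divides it; the quotient is n**4 - 17*n**3 + 132*n**2 - 526*n + 644.
Then n = 2 is a root, so (n - 2) is a factor; dividing leaves n**3 - 15*n**2 + 102*n - 322.
Next, n = 7 is a root, so (n - 7) is a factor; dividing leaves n**2 - 8*n + 46.
The quadratic n**2 - 8*n + 46 has discriminant -120 < 0 and is irreducible over ℤ.

(7*n + 6)*(n - 2)*(n - 7)*(n**2 - 8*n + 46)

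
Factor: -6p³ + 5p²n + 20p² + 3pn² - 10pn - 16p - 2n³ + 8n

-(2p - n)(p - n - 2)(3p + 2n - 4)

Group: 3p(-2p² + 3pn + 4p - n² - 2n) + (2n - 4)(-2p² + 3pn + 4p - n² - 2n); both groups contain (-2p² + 3pn + 4p - n² - 2n), so (3p + 2n - 4) is a factor with cofactor -2p² + 3pn + 4p - n² - 2n.
The cofactor groups again: -2p² + 3pn + 4p - n² - 2n = -2p(p - n - 2) + n(p - n - 2); both groups contain (p - n - 2), giving -(2p - n)(p - n - 2).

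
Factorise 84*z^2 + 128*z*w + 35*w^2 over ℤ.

Group: 6*z*(14*z + 5*w) + 7*w*(14*z + 5*w); both groups contain (14*z + 5*w).

(14*z + 5*w)*(6*z + 7*w)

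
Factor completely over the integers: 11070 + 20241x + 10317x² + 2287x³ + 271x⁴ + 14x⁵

(2x + 15)(7x + 6)(x + 3)(x² + 8x + 41)

Among the possible rational roots, x = −3 is a root, so (x + 3) is a factor; dividing leaves 14x⁴ + 229x³ + 1600x² + 5517x + 3690.
Next, x = −15/2 is a root, so (2x + 15) is a factor; dividing leaves 7x³ + 62x² + 335x + 246.
Continuing, x = −6/7 is a root, so (7x + 6) is a factor; dividing leaves x² + 8x + 41.
The quadratic x² + 8x + 41 has discriminant −100 < 0 and is irreducible over ℤ.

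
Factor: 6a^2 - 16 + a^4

Substitute u = a^2 to get a quadratic in u, then factor.
a^2 - 2 is irreducible over ℤ (2 is not a perfect square).
a^2 + 8 is irreducible over ℤ (always positive, so no real roots).

(a^2 + 8)(a^2 - 2)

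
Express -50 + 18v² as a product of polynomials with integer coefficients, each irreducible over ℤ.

2(3v + 5)(3v - 5)

Every term has a factor of 2. Then 9v² - 25 = (3v)² − (5)².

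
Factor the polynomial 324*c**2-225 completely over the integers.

Pull out the common factor 9; 36*c**2-25 is a difference of squares.

9*(6*c+5)*(6*c-5)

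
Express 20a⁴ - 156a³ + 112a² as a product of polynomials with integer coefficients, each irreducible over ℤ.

4a²(5a - 4)(a - 7)

Pull out the common factor 4a², then factor the remaining trinomial.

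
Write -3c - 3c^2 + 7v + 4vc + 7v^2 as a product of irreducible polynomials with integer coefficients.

Group: v(7v - 3c) + (c + 1)(7v - 3c); both groups contain (7v - 3c).

(7v - 3c)(v + c + 1)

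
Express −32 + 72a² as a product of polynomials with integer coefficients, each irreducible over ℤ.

Factor out 8, leaving 9a² − 4, which is a difference of two squares.

8(3a + 2)(3a − 2)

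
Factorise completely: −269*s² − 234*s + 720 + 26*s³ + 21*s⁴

Testing divisors of the constant over divisors of the leading coefficient, s = −8/3 is a root, so (3*s + 8) divides it; the quotient is 7*s³ − 10*s² − 63*s + 90.
Next, s = −3 is a root, so (s + 3) is a factor; dividing leaves 7*s² − 31*s + 30.
The remaining quadratic factors as (7*s − 10)(s − 3).

(3*s + 8)*(7*s − 10)*(s + 3)*(s − 3)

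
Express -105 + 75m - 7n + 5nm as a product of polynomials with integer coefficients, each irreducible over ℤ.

(5m - 7)(n + 15)

Group as (5nm - 7n) + (75m - 105) = n(5m - 7) + 15(5m - 7).
Both groups share the factor (5m - 7).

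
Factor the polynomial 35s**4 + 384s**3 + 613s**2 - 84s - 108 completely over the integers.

(5s + 2)(7s - 3)(s + 2)(s + 9)

Among the possible rational roots, s = -2 is a root, so (s + 2) divides it; the quotient is 35s**3 + 314s**2 - 15s - 54.
Then s = -9 is a root, so (s + 9) is a factor; dividing leaves 35s**2 - s - 6.
The remaining quadratic factors as (5s + 2)(7s - 3).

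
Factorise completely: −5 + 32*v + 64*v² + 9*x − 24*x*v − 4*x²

−(4*x − 8*v − 5)*(x + 8*v − 1)

Group: −4*x*(x + 8*v − 1) + (8*v + 5)*(x + 8*v − 1); both groups contain (x + 8*v − 1).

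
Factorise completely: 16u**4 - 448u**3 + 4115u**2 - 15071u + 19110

(4u - 13)(4u - 15)(u - 14)(u - 7)

Among the possible rational roots, u = 7 is a root, giving the factor (u - 7) and quotient 16u**3 - 336u**2 + 1763u - 2730.
Continuing, u = 15/4 is a root, so (4u - 15) divides it; the quotient is 4u**2 - 69u + 182.
The remaining quadratic factors as (u - 14)(4u - 13).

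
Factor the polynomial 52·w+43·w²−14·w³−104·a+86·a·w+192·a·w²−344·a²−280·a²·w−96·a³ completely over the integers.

−(12·a−w+4)·(2·a−w)·(4·a+14·w+13)

Group: 4·a·(−24·a²+14·a·w−8·a−w²+4·w) + (14·w+13)·(−24·a²+14·a·w−8·a−w²+4·w); both groups contain (−24·a²+14·a·w−8·a−w²+4·w), so (4·a+14·w+13) is a factor with cofactor −24·a²+14·a·w−8·a−w²+4·w.
The cofactor groups again: −24·a²+14·a·w−8·a−w²+4·w = −12·a·(2·a−w) + (w−4)·(2·a−w); both groups contain (2·a−w), giving −(12·a−w+4)·(2·a−w).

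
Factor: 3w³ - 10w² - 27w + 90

Among the possible rational roots, w = -3 is a root, so (w + 3) is a factor; dividing leaves 3w² - 19w + 30.
The remaining quadratic factors as (3w - 10)(w - 3).

(3w - 10)(w + 3)(w - 3)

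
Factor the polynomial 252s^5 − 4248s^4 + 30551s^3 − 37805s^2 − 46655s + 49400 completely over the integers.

(6s − 13)(6s − 5)(7s + 8)(s^2 − 15s + 95)

Among the possible rational roots, s = −8/7 is a root, so (7s + 8) divides it; the quotient is 36s^4 − 648s^3 + 5105s^2 − 11235s + 6175.
Then s = 5/6 is a root, so (6s − 5) divides it; the quotient is 6s^3 − 103s^2 + 765s − 1235.
Continuing, s = 13/6 is a root, so (6s − 13) divides it; the quotient is s^2 − 15s + 95.
The quadratic s^2 − 15s + 95 has discriminant −155 < 0 and is irreducible over ℤ.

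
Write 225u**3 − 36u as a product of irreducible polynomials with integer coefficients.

9u(5u + 2)(5u − 2)

Every term has a factor of 9u. Then 25u**2 − 4 = (5u)² − (2)².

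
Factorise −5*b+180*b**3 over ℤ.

5*b*(6*b+1)*(6*b−1)

Pull out the common factor 5*b; 36*b**2−1 is a difference of squares.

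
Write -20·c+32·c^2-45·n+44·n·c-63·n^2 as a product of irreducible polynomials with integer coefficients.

Group: -9·n·(7·n-8·c+5) - 4·c·(7·n-8·c+5); both groups contain (7·n-8·c+5).

-(7·n-8·c+5)·(9·n+4·c)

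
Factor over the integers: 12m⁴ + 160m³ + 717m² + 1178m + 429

(2m + 1)(2m + 11)(3m + 13)(m + 3)

By the rational root theorem, m = -3 is a root, so (m + 3) is a factor; dividing leaves 12m³ + 124m² + 345m + 143.
Then m = -13/3 is a root, so (3m + 13) is a factor; dividing leaves 4m² + 24m + 11.
The remaining quadratic factors as (2m + 11)(2m + 1).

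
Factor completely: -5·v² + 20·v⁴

5·v²·(2·v + 1)·(2·v - 1)

Factor out 5·v², leaving 4·v² - 1, which is a difference of two squares.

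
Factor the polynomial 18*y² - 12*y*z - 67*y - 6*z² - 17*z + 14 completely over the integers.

Group: 9*y*(2*y - 2*z - 7) + (3*z - 2)*(2*y - 2*z - 7); both groups contain (2*y - 2*z - 7).

(2*y - 2*z - 7)*(9*y + 3*z - 2)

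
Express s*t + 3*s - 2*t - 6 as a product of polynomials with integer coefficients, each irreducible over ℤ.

Group as (s*t + 3*s) + (-2*t - 6) = s*(t + 3) - 2*(t + 3).
Both groups share the factor (t + 3).

(s - 2)*(t + 3)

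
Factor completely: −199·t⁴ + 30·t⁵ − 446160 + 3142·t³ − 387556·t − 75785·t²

(5·t + 11)·(6·t + 13)·(t − 15)·(t² + 4·t + 208)

Testing divisors of the constant over divisors of the leading coefficient, t = −11/5 is a root, so (5·t + 11) divides it; the quotient is 6·t⁴ − 53·t³ + 745·t² − 16796·t − 40560.
Next, t = −13/6 is a root, so (6·t + 13) divides it; the quotient is t³ − 11·t² + 148·t − 3120.
Next, t = 15 is a root, so (t − 15) divides it; the quotient is t² + 4·t + 208.
The quadratic t² + 4·t + 208 has discriminant −816 < 0 and is irreducible over ℤ.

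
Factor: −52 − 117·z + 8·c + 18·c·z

(2·c − 13)·(9·z + 4)

Group as (18·c·z + 8·c) + (−117·z − 52) = 2·c·(9·z + 4) − 13·(9·z + 4).
Both groups share the factor (9·z + 4).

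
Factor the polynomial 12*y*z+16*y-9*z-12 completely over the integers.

Group as (12*y*z+16*y) + (-9*z-12) = 4*y*(3*z+4) - 3*(3*z+4).
Both groups share the factor (3*z+4).

(3*z+4)*(4*y-3)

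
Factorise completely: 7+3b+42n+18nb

(3b+7)(6n+1)

Group as (18nb+42n) + (3b+7) = 6n(3b+7) + (3b+7).
Both groups share the factor (3b+7).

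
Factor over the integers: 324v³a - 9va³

Factor out 9va, leaving 36v² - a², which is a difference of two squares.

9av(6v - a)(6v + a)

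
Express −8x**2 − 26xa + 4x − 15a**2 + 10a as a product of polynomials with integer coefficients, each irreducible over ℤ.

Group: −4x(2x + 5a) + (−3a + 2)(2x + 5a); both groups contain (2x + 5a).

−(4x + 3a − 2)(2x + 5a)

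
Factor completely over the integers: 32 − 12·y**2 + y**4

(y + 2)·(y − 2)·(y**2 − 8)

Substitute u = y**2 to get a quadratic in u, then factor.
y**2 − 8 is irreducible over ℤ (8 is not a perfect square).
y**2 − 4 is a difference of squares.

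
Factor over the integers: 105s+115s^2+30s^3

5s(2s+3)(3s+7)

Pull out the common factor 5s, then factor the remaining trinomial.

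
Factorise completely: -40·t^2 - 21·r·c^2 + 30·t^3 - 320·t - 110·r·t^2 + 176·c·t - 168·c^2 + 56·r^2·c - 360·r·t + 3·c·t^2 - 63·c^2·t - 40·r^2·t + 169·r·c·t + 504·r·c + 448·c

Group: 8·r·(7·r·c - 5·r·t + 21·c·t + 56·c - 15·t^2 - 40·t) + (-3·c - 2·t + 8)·(7·r·c - 5·r·t + 21·c·t + 56·c - 15·t^2 - 40·t); both groups contain (7·r·c - 5·r·t + 21·c·t + 56·c - 15·t^2 - 40·t), so (8·r - 3·c - 2·t + 8) is a factor with cofactor 7·r·c - 5·r·t + 21·c·t + 56·c - 15·t^2 - 40·t.
The cofactor groups again: 7·r·c - 5·r·t + 21·c·t + 56·c - 15·t^2 - 40·t = 7·c·(r + 3·t + 8) - 5·t·(r + 3·t + 8); both groups contain (r + 3·t + 8), giving (7·c - 5·t)·(r + 3·t + 8).

(8·r - 3·c - 2·t + 8)·(7·c - 5·t)·(r + 3·t + 8)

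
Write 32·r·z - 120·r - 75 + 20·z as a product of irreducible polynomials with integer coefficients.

Group as (32·r·z - 120·r) + (20·z - 75) = 8·r·(4·z - 15) + 5·(4·z - 15).
Both groups share the factor (4·z - 15).

(4·z - 15)·(8·r + 5)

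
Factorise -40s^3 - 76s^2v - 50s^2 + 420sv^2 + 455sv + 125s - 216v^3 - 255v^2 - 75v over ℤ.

Group: 5s(-8s^2 - 20sv - 10s + 72v^2 + 85v + 25) - 3v(-8s^2 - 20sv - 10s + 72v^2 + 85v + 25); both groups contain (-8s^2 - 20sv - 10s + 72v^2 + 85v + 25), so (5s - 3v) is a factor with cofactor -8s^2 - 20sv - 10s + 72v^2 + 85v + 25.
The cofactor groups again: -8s^2 - 20sv - 10s + 72v^2 + 85v + 25 = -2s(4s - 8v - 5) + (-9v - 5)(4s - 8v - 5); both groups contain (4s - 8v - 5), giving -(2s + 9v + 5)(4s - 8v - 5).

-(2s + 9v + 5)(4s - 8v - 5)(5s - 3v)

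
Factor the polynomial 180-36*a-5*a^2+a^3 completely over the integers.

(a+6)*(a-5)*(a-6)

By the rational root theorem, a = -6 is a root, giving the factor (a+6) and quotient a^2-11*a+30.
The remaining quadratic factors as (a-6)(a-5).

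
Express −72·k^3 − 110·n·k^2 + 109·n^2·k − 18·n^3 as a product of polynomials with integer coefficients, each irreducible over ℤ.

Group: 9·n·(−2·n^2 + 13·n·k − 18·k^2) + 4·k·(−2·n^2 + 13·n·k − 18·k^2); both groups contain (−2·n^2 + 13·n·k − 18·k^2), so (9·n + 4·k) is a factor with cofactor −2·n^2 + 13·n·k − 18·k^2.
The cofactor groups again: −2·n^2 + 13·n·k − 18·k^2 = −n·(2·n − 9·k) + 2·k·(2·n − 9·k); both groups contain (2·n − 9·k), giving −(n − 2·k)·(2·n − 9·k).

−(n − 2·k)·(2·n − 9·k)·(9·n + 4·k)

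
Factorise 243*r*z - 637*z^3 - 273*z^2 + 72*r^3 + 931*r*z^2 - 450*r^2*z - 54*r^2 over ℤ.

(3*r - 7*z)*(4*r - 7*z - 3)*(6*r - 13*z)

Group: 6*r*(12*r^2 - 49*r*z - 9*r + 49*z^2 + 21*z) - 13*z*(12*r^2 - 49*r*z - 9*r + 49*z^2 + 21*z); both groups contain (12*r^2 - 49*r*z - 9*r + 49*z^2 + 21*z), so (6*r - 13*z) is a factor with cofactor 12*r^2 - 49*r*z - 9*r + 49*z^2 + 21*z.
The cofactor groups again: 12*r^2 - 49*r*z - 9*r + 49*z^2 + 21*z = 3*r*(4*r - 7*z - 3) - 7*z*(4*r - 7*z - 3); both groups contain (4*r - 7*z - 3), giving (3*r - 7*z)*(4*r - 7*z - 3).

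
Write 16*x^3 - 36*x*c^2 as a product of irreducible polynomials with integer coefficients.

Factor out 4*x, leaving 4*x^2 - 9*c^2, which is a difference of two squares.

4*x*(2*x - 3*c)*(2*x + 3*c)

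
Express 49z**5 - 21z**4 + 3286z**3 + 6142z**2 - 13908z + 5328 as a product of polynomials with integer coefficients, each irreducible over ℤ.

(7z - 4)(7z - 6)(z + 3)(z**2 - 2z + 74)

Testing divisors of the constant over divisors of the leading coefficient, z = -3 is a root, so (z + 3) is a factor; dividing leaves 49z**4 - 168z**3 + 3790z**2 - 5228z + 1776.
Continuing, z = 6/7 is a root, giving the factor (7z - 6) and quotient 7z**3 - 18z**2 + 526z - 296.
Then z = 4/7 is a root, so (7z - 4) divides it; the quotient is z**2 - 2z + 74.
The quadratic z**2 - 2z + 74 has discriminant -292 < 0 and is irreducible over ℤ.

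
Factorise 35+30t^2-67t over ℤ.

Need a pair with product 30·35 = 1050 and sum -67: that's -25 and -42.
Split the middle term: 30t^2-25t - 42t+35 = 5t(6t-5) - 7(6t-5).

(5t-7)(6t-5)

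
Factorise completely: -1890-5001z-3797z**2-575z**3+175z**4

(5z+6)(5z+9)(7z+5)(z-7)

Among the possible rational roots, z = -9/5 is a root, so (5z+9) is a factor; dividing leaves 35z**3-178z**2-439z-210.
Then z = 7 is a root, so (z-7) divides it; the quotient is 35z**2+67z+30.
The remaining quadratic factors as (5z+6)(7z+5).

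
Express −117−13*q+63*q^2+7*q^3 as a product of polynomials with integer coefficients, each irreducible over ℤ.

(q+9)*(7*q^2−13)

Group as (7*q^3−13*q) + (63*q^2−117) = q*(7*q^2−13) + 9*(7*q^2−13).
Both groups share the factor (7*q^2−13).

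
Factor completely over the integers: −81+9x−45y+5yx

(5y+9)(x−9)

Group as (5yx−45y) + (9x−81) = 5y(x−9) + 9(x−9).
Both groups share the factor (x−9).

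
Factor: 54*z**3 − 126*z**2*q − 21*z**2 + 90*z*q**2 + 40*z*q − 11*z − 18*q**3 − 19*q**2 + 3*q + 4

Group: 3*z*(18*z**2 − 36*z*q − z + 18*q**2 + q − 4) + (−q − 1)*(18*z**2 − 36*z*q − z + 18*q**2 + q − 4); both groups contain (18*z**2 − 36*z*q − z + 18*q**2 + q − 4), so (3*z − q − 1) is a factor with cofactor 18*z**2 − 36*z*q − z + 18*q**2 + q − 4.
The cofactor groups again: 18*z**2 − 36*z*q − z + 18*q**2 + q − 4 = 9*z*(2*z − 2*q − 1) + (−9*q + 4)*(2*z − 2*q − 1); both groups contain (2*z − 2*q − 1), giving (9*z − 9*q + 4)*(2*z − 2*q − 1).

(2*z − 2*q − 1)*(9*z − 9*q + 4)*(3*z − q − 1)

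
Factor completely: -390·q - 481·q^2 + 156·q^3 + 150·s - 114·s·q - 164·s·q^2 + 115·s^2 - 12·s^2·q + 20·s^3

Group: 5·s·(4·s^2 + 8·s·q + 23·s - 12·q^2 + 37·q + 30) - 13·q·(4·s^2 + 8·s·q + 23·s - 12·q^2 + 37·q + 30); both groups contain (4·s^2 + 8·s·q + 23·s - 12·q^2 + 37·q + 30), so (5·s - 13·q) is a factor with cofactor 4·s^2 + 8·s·q + 23·s - 12·q^2 + 37·q + 30.
The cofactor groups again: 4·s^2 + 8·s·q + 23·s - 12·q^2 + 37·q + 30 = 4·s·(s + 3·q + 2) + (-4·q + 15)·(s + 3·q + 2); both groups contain (s + 3·q + 2), giving (4·s - 4·q + 15)·(s + 3·q + 2).

(5·s - 13·q)·(4·s - 4·q + 15)·(s + 3·q + 2)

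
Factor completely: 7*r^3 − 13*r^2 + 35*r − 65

Group as (7*r^3 + 35*r) + (−13*r^2 − 65) = 7*r*(r^2 + 5) − 13*(r^2 + 5).
Both groups share the factor (r^2 + 5).

(7*r − 13)*(r^2 + 5)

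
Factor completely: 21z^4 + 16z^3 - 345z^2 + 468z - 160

(3z - 8)(7z - 4)(z + 5)(z - 1)

Among the possible rational roots, z = 4/7 is a root, so (7z - 4) divides it; the quotient is 3z^3 + 4z^2 - 47z + 40.
Then z = 8/3 is a root, so (3z - 8) divides it; the quotient is z^2 + 4z - 5.
The remaining quadratic factors as (z + 5)(z - 1).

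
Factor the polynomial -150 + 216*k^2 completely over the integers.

Factor out 6, leaving 36*k^2 - 25, which is a difference of two squares.

6*(6*k + 5)*(6*k - 5)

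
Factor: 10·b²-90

10·(b+3)·(b-3)

Pull out the common factor 10; b²-9 is a difference of squares.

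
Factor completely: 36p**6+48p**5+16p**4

4p**4(3p+2)**2

Factor out 4p**4 first: what remains is 9p**2+12p+4.
Recognize a perfect-square trinomial with the parts 2 and 3p.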